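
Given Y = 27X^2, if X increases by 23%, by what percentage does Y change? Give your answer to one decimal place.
51.3%

For Y = 27X^2:
If X → X(1 + 0.23)
Then Y → Y · (1 + 0.23)^2
     = Y · 1.5129

Percentage change = ((1 + 0.23)^2 − 1) × 100% ≈ 51.3%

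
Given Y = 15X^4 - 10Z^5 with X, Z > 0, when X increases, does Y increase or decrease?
Y increases

Taking the partial derivative:
∂Y/∂X = 60X^3

∂Y/∂X = 60X^3 > 0 (assuming positive values)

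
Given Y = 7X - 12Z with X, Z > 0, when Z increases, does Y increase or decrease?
Y decreases

Taking the partial derivative:
∂Y/∂Z = -12

∂Y/∂Z = -12 < 0 (assuming positive values)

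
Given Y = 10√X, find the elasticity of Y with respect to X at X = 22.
Elasticity = 1/2

Elasticity = (dY/dX) · (X/Y)

dY/dX = 5/√X
At X = 22: dY/dX = 5·√22/22, Y = 10·√22

Elasticity = (5·√22/22) · (22 / (10·√22)) = 1/2

Interpretation: for a small percentage change in X, the percentage change in Y is approximately 0.50 times as large.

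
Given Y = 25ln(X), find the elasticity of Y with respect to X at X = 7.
Elasticity = 1/ln(7) ≈ 0.5139

Elasticity = (dY/dX) · (X/Y)

dY/dX = 25/X
At X = 7: dY/dX = 25/7, Y = 25·ln(7)

Elasticity = (25/7) · (7 / (25·ln(7))) = 1/ln(7) ≈ 0.5139

Interpretation: for a small percentage change in X, the percentage change in Y is approximately 0.51 times as large.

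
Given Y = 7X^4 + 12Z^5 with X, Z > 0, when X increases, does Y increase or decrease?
Y increases

Taking the partial derivative:
∂Y/∂X = 28X^3

∂Y/∂X = 28X^3 > 0 (assuming positive values)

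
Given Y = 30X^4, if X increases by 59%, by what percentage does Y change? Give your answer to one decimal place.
539.1%

For Y = 30X^4:
If X → X(1 + 0.59)
Then Y → Y · (1 + 0.59)^4
     ≈ Y · 6.3913

Percentage change = ((1 + 0.59)^4 − 1) × 100% ≈ 539.1%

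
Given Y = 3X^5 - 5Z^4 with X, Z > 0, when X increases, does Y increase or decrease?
Y increases

Taking the partial derivative:
∂Y/∂X = 15X^4

∂Y/∂X = 15X^4 > 0 (assuming positive values)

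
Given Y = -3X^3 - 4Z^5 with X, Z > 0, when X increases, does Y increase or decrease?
Y decreases

Taking the partial derivative:
∂Y/∂X = -9X^2

∂Y/∂X = -9X^2 < 0 (assuming positive values)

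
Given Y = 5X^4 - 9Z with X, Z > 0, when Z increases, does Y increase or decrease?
Y decreases

Taking the partial derivative:
∂Y/∂Z = -9

∂Y/∂Z = -9 < 0 (assuming positive values)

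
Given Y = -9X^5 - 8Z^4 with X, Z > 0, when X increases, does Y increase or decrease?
Y decreases

Taking the partial derivative:
∂Y/∂X = -45X^4

∂Y/∂X = -45X^4 < 0 (assuming positive values)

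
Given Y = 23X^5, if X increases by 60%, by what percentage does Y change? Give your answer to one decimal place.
948.6%

For Y = 23X^5:
If X → X(1 + 0.6)
Then Y → Y · (1 + 0.6)^5
     ≈ Y · 10.4858

Percentage change = ((1 + 0.6)^5 − 1) × 100% ≈ 948.6%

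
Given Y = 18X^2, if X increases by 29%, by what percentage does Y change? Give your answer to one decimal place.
66.4%

For Y = 18X^2:
If X → X(1 + 0.29)
Then Y → Y · (1 + 0.29)^2
     = Y · 1.6641

Percentage change = ((1 + 0.29)^2 − 1) × 100% ≈ 66.4%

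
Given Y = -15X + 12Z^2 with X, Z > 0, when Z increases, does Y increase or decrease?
Y increases

Taking the partial derivative:
∂Y/∂Z = 24Z

∂Y/∂Z = 24Z > 0 (assuming positive values)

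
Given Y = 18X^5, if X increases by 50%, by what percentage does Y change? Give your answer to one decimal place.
659.4%

For Y = 18X^5:
If X → X(1 + 0.5)
Then Y → Y · (1 + 0.5)^5
     ≈ Y · 7.5938

Percentage change = ((1 + 0.5)^5 − 1) × 100% ≈ 659.4%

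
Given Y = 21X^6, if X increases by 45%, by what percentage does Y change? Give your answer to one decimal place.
829.4%

For Y = 21X^6:
If X → X(1 + 0.45)
Then Y → Y · (1 + 0.45)^6
     ≈ Y · 9.2941

Percentage change = ((1 + 0.45)^6 − 1) × 100% ≈ 829.4%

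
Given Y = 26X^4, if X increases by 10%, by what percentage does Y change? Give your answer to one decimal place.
46.4%

For Y = 26X^4:
If X → X(1 + 0.1)
Then Y → Y · (1 + 0.1)^4
     = Y · 1.4641

Percentage change = ((1 + 0.1)^4 − 1) × 100% ≈ 46.4%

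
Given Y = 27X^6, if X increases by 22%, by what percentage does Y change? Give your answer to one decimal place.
229.7%

For Y = 27X^6:
If X → X(1 + 0.22)
Then Y → Y · (1 + 0.22)^6
     ≈ Y · 3.2973

Percentage change = ((1 + 0.22)^6 − 1) × 100% ≈ 229.7%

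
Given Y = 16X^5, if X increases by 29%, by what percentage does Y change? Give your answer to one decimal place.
257.2%

For Y = 16X^5:
If X → X(1 + 0.29)
Then Y → Y · (1 + 0.29)^5
     ≈ Y · 3.5723

Percentage change = ((1 + 0.29)^5 − 1) × 100% ≈ 257.2%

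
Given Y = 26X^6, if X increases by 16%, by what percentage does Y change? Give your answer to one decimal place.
143.6%

For Y = 26X^6:
If X → X(1 + 0.16)
Then Y → Y · (1 + 0.16)^6
     ≈ Y · 2.4364

Percentage change = ((1 + 0.16)^6 − 1) × 100% ≈ 143.6%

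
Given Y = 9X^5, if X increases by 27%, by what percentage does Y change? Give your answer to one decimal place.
230.4%

For Y = 9X^5:
If X → X(1 + 0.27)
Then Y → Y · (1 + 0.27)^5
     ≈ Y · 3.3038

Percentage change = ((1 + 0.27)^5 − 1) × 100% ≈ 230.4%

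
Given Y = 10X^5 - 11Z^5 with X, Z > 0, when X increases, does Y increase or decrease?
Y increases

Taking the partial derivative:
∂Y/∂X = 50X^4

∂Y/∂X = 50X^4 > 0 (assuming positive values)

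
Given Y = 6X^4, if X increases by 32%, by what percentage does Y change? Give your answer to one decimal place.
203.6%

For Y = 6X^4:
If X → X(1 + 0.32)
Then Y → Y · (1 + 0.32)^4
     ≈ Y · 3.0360

Percentage change = ((1 + 0.32)^4 − 1) × 100% ≈ 203.6%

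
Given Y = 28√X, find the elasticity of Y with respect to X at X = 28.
Elasticity = 1/2

Elasticity = (dY/dX) · (X/Y)

dY/dX = 14/√X
At X = 28: dY/dX = √7, Y = 56·√7

Elasticity = (√7) · (28 / (56·√7)) = 1/2

Interpretation: for a small percentage change in X, the percentage change in Y is approximately 0.50 times as large.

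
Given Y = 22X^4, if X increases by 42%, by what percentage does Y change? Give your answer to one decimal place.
306.6%

For Y = 22X^4:
If X → X(1 + 0.42)
Then Y → Y · (1 + 0.42)^4
     ≈ Y · 4.0659

Percentage change = ((1 + 0.42)^4 − 1) × 100% ≈ 306.6%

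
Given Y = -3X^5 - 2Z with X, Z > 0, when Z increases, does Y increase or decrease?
Y decreases

Taking the partial derivative:
∂Y/∂Z = -2

∂Y/∂Z = -2 < 0 (assuming positive values)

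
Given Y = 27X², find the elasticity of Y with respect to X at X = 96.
Elasticity = 2

Elasticity = (dY/dX) · (X/Y)

dY/dX = 54·X
At X = 96: dY/dX = 5184, Y = 248832

Elasticity = 5184 · (96 / 248832) = 2

Interpretation: for a small percentage change in X, the percentage change in Y is approximately 2.00 times as large.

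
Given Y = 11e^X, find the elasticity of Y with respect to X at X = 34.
Elasticity = 34

Elasticity = (dY/dX) · (X/Y)

dY/dX = 11·e^X
At X = 34: dY/dX = 11·e^34, Y = 11·e^34

Elasticity = (11·e^34) · (34 / (11·e^34)) = 34

Interpretation: for a small percentage change in X, the percentage change in Y is approximately 34.00 times as large.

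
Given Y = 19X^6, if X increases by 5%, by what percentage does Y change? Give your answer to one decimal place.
34.0%

For Y = 19X^6:
If X → X(1 + 0.05)
Then Y → Y · (1 + 0.05)^6
     ≈ Y · 1.3401

Percentage change = ((1 + 0.05)^6 − 1) × 100% ≈ 34.0%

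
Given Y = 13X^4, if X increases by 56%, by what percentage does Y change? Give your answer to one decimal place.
492.2%

For Y = 13X^4:
If X → X(1 + 0.56)
Then Y → Y · (1 + 0.56)^4
     ≈ Y · 5.9224

Percentage change = ((1 + 0.56)^4 − 1) × 100% ≈ 492.2%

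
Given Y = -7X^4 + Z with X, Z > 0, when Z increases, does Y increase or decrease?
Y increases

Taking the partial derivative:
∂Y/∂Z = 1

∂Y/∂Z = 1 > 0 (assuming positive values)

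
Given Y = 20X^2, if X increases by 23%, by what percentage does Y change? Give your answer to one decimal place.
51.3%

For Y = 20X^2:
If X → X(1 + 0.23)
Then Y → Y · (1 + 0.23)^2
     = Y · 1.5129

Percentage change = ((1 + 0.23)^2 − 1) × 100% ≈ 51.3%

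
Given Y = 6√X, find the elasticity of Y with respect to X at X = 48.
Elasticity = 1/2

Elasticity = (dY/dX) · (X/Y)

dY/dX = 3/√X
At X = 48: dY/dX = √3/4, Y = 24·√3

Elasticity = (√3/4) · (48 / (24·√3)) = 1/2

Interpretation: for a small percentage change in X, the percentage change in Y is approximately 0.50 times as large.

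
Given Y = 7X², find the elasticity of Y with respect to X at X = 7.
Elasticity = 2

Elasticity = (dY/dX) · (X/Y)

dY/dX = 14·X
At X = 7: dY/dX = 98, Y = 343

Elasticity = 98 · (7 / 343) = 2

Interpretation: for a small percentage change in X, the percentage change in Y is approximately 2.00 times as large.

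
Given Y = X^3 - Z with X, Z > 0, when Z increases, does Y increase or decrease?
Y decreases

Taking the partial derivative:
∂Y/∂Z = -1

∂Y/∂Z = -1 < 0 (assuming positive values)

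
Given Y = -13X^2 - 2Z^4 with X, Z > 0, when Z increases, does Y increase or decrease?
Y decreases

Taking the partial derivative:
∂Y/∂Z = -8Z^3

∂Y/∂Z = -8Z^3 < 0 (assuming positive values)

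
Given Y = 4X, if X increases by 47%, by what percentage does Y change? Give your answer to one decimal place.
47.0%

For Y = 4X:
If X → X(1 + 0.47)
Then Y → Y · (1 + 0.47)^1
     = Y · 1.4700

Percentage change = ((1 + 0.47)^1 − 1) × 100% = 47.0%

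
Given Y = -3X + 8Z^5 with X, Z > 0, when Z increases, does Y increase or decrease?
Y increases

Taking the partial derivative:
∂Y/∂Z = 40Z^4

∂Y/∂Z = 40Z^4 > 0 (assuming positive values)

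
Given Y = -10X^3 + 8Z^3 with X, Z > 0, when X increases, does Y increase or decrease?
Y decreases

Taking the partial derivative:
∂Y/∂X = -30X^2

∂Y/∂X = -30X^2 < 0 (assuming positive values)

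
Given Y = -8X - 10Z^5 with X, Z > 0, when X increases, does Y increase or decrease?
Y decreases

Taking the partial derivative:
∂Y/∂X = -8

∂Y/∂X = -8 < 0 (assuming positive values)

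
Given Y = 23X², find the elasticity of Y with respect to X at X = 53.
Elasticity = 2

Elasticity = (dY/dX) · (X/Y)

dY/dX = 46·X
At X = 53: dY/dX = 2438, Y = 64607

Elasticity = 2438 · (53 / 64607) = 2

Interpretation: for a small percentage change in X, the percentage change in Y is approximately 2.00 times as large.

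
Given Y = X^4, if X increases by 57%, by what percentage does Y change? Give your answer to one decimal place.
507.6%

For Y = X^4:
If X → X(1 + 0.57)
Then Y → Y · (1 + 0.57)^4
     ≈ Y · 6.0757

Percentage change = ((1 + 0.57)^4 − 1) × 100% ≈ 507.6%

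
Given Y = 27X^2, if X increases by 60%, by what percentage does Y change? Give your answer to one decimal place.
156.0%

For Y = 27X^2:
If X → X(1 + 0.6)
Then Y → Y · (1 + 0.6)^2
     = Y · 2.5600

Percentage change = ((1 + 0.6)^2 − 1) × 100% = 156.0%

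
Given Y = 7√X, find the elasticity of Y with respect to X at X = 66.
Elasticity = 1/2

Elasticity = (dY/dX) · (X/Y)

dY/dX = 7/(2·√X)
At X = 66: dY/dX = 7·√66/132, Y = 7·√66

Elasticity = (7·√66/132) · (66 / (7·√66)) = 1/2

Interpretation: for a small percentage change in X, the percentage change in Y is approximately 0.50 times as large.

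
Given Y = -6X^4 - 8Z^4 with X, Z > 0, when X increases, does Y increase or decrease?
Y decreases

Taking the partial derivative:
∂Y/∂X = -24X^3

∂Y/∂X = -24X^3 < 0 (assuming positive values)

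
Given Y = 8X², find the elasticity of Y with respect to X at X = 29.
Elasticity = 2

Elasticity = (dY/dX) · (X/Y)

dY/dX = 16·X
At X = 29: dY/dX = 464, Y = 6728

Elasticity = 464 · (29 / 6728) = 2

Interpretation: for a small percentage change in X, the percentage change in Y is approximately 2.00 times as large.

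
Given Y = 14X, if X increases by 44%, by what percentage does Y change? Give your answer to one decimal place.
44.0%

For Y = 14X:
If X → X(1 + 0.44)
Then Y → Y · (1 + 0.44)^1
     = Y · 1.4400

Percentage change = ((1 + 0.44)^1 − 1) × 100% = 44.0%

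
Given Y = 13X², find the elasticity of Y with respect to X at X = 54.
Elasticity = 2

Elasticity = (dY/dX) · (X/Y)

dY/dX = 26·X
At X = 54: dY/dX = 1404, Y = 37908

Elasticity = 1404 · (54 / 37908) = 2

Interpretation: for a small percentage change in X, the percentage change in Y is approximately 2.00 times as large.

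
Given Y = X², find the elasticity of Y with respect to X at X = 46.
Elasticity = 2

Elasticity = (dY/dX) · (X/Y)

dY/dX = 2·X
At X = 46: dY/dX = 92, Y = 2116

Elasticity = 92 · (46 / 2116) = 2

Interpretation: for a small percentage change in X, the percentage change in Y is approximately 2.00 times as large.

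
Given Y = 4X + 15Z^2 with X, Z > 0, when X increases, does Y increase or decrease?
Y increases

Taking the partial derivative:
∂Y/∂X = 4

∂Y/∂X = 4 > 0 (assuming positive values)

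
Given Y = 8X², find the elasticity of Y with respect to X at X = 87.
Elasticity = 2

Elasticity = (dY/dX) · (X/Y)

dY/dX = 16·X
At X = 87: dY/dX = 1392, Y = 60552

Elasticity = 1392 · (87 / 60552) = 2

Interpretation: for a small percentage change in X, the percentage change in Y is approximately 2.00 times as large.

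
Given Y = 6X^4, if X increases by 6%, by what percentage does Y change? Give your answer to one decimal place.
26.2%

For Y = 6X^4:
If X → X(1 + 0.06)
Then Y → Y · (1 + 0.06)^4
     ≈ Y · 1.2625

Percentage change = ((1 + 0.06)^4 − 1) × 100% ≈ 26.2%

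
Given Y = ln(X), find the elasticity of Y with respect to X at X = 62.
Elasticity = 1/ln(62) ≈ 0.2423

Elasticity = (dY/dX) · (X/Y)

dY/dX = 1/X
At X = 62: dY/dX = 1/62, Y = ln(62)

Elasticity = (1/62) · (62 / (ln(62))) = 1/ln(62) ≈ 0.2423

Interpretation: for a small percentage change in X, the percentage change in Y is approximately 0.24 times as large.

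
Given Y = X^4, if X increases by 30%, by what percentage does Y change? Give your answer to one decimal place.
185.6%

For Y = X^4:
If X → X(1 + 0.3)
Then Y → Y · (1 + 0.3)^4
     = Y · 2.8561

Percentage change = ((1 + 0.3)^4 − 1) × 100% ≈ 185.6%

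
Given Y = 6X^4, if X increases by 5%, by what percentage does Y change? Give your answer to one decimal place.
21.6%

For Y = 6X^4:
If X → X(1 + 0.05)
Then Y → Y · (1 + 0.05)^4
     ≈ Y · 1.2155

Percentage change = ((1 + 0.05)^4 − 1) × 100% ≈ 21.6%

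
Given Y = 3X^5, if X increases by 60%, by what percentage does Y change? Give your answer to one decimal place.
948.6%

For Y = 3X^5:
If X → X(1 + 0.6)
Then Y → Y · (1 + 0.6)^5
     ≈ Y · 10.4858

Percentage change = ((1 + 0.6)^5 − 1) × 100% ≈ 948.6%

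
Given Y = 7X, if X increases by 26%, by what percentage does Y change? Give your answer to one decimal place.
26.0%

For Y = 7X:
If X → X(1 + 0.26)
Then Y → Y · (1 + 0.26)^1
     = Y · 1.2600

Percentage change = ((1 + 0.26)^1 − 1) × 100% = 26.0%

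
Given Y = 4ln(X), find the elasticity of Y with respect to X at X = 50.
Elasticity = 1/ln(50) ≈ 0.2556

Elasticity = (dY/dX) · (X/Y)

dY/dX = 4/X
At X = 50: dY/dX = 2/25, Y = 4·ln(50)

Elasticity = (2/25) · (50 / (4·ln(50))) = 1/ln(50) ≈ 0.2556

Interpretation: for a small percentage change in X, the percentage change in Y is approximately 0.26 times as large.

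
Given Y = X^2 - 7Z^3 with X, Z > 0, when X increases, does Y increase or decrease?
Y increases

Taking the partial derivative:
∂Y/∂X = 2X

∂Y/∂X = 2X > 0 (assuming positive values)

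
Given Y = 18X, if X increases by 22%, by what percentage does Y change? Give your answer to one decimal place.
22.0%

For Y = 18X:
If X → X(1 + 0.22)
Then Y → Y · (1 + 0.22)^1
     = Y · 1.2200

Percentage change = ((1 + 0.22)^1 − 1) × 100% = 22.0%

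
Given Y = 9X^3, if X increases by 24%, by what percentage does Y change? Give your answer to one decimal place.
90.7%

For Y = 9X^3:
If X → X(1 + 0.24)
Then Y → Y · (1 + 0.24)^3
     ≈ Y · 1.9066

Percentage change = ((1 + 0.24)^3 − 1) × 100% ≈ 90.7%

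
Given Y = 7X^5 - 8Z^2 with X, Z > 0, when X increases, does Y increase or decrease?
Y increases

Taking the partial derivative:
∂Y/∂X = 35X^4

∂Y/∂X = 35X^4 > 0 (assuming positive values)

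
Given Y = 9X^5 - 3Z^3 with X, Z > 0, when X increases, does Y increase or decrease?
Y increases

Taking the partial derivative:
∂Y/∂X = 45X^4

∂Y/∂X = 45X^4 > 0 (assuming positive values)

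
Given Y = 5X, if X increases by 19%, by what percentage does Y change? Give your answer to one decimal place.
19.0%

For Y = 5X:
If X → X(1 + 0.19)
Then Y → Y · (1 + 0.19)^1
     = Y · 1.1900

Percentage change = ((1 + 0.19)^1 − 1) × 100% = 19.0%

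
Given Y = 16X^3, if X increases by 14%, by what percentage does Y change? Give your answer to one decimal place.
48.2%

For Y = 16X^3:
If X → X(1 + 0.14)
Then Y → Y · (1 + 0.14)^3
     ≈ Y · 1.4815

Percentage change = ((1 + 0.14)^3 − 1) × 100% ≈ 48.2%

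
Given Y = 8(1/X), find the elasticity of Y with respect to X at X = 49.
Elasticity = -1

Elasticity = (dY/dX) · (X/Y)

dY/dX = -8/X²
At X = 49: dY/dX = -8/2401, Y = 8/49

Elasticity = (-8/2401) · (49 / (8/49)) = -1

Interpretation: for a small percentage change in X, the percentage change in Y is approximately -1.00 times as large.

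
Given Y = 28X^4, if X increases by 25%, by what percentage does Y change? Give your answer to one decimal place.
144.1%

For Y = 28X^4:
If X → X(1 + 0.25)
Then Y → Y · (1 + 0.25)^4
     ≈ Y · 2.4414

Percentage change = ((1 + 0.25)^4 − 1) × 100% ≈ 144.1%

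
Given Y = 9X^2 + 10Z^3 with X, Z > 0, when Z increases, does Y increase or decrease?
Y increases

Taking the partial derivative:
∂Y/∂Z = 30Z^2

∂Y/∂Z = 30Z^2 > 0 (assuming positive values)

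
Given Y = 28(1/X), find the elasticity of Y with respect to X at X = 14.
Elasticity = -1

Elasticity = (dY/dX) · (X/Y)

dY/dX = -28/X²
At X = 14: dY/dX = -1/7, Y = 2

Elasticity = (-1/7) · (14 / 2) = -1

Interpretation: for a small percentage change in X, the percentage change in Y is approximately -1.00 times as large.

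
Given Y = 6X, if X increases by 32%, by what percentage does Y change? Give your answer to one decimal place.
32.0%

For Y = 6X:
If X → X(1 + 0.32)
Then Y → Y · (1 + 0.32)^1
     = Y · 1.3200

Percentage change = ((1 + 0.32)^1 − 1) × 100% = 32.0%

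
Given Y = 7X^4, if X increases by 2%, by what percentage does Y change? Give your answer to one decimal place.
8.2%

For Y = 7X^4:
If X → X(1 + 0.02)
Then Y → Y · (1 + 0.02)^4
     ≈ Y · 1.0824

Percentage change = ((1 + 0.02)^4 − 1) × 100% ≈ 8.2%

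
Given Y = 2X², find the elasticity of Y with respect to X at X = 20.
Elasticity = 2

Elasticity = (dY/dX) · (X/Y)

dY/dX = 4·X
At X = 20: dY/dX = 80, Y = 800

Elasticity = 80 · (20 / 800) = 2

Interpretation: for a small percentage change in X, the percentage change in Y is approximately 2.00 times as large.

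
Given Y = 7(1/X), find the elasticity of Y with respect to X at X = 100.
Elasticity = -1

Elasticity = (dY/dX) · (X/Y)

dY/dX = -7/X²
At X = 100: dY/dX = -7/10000, Y = 7/100

Elasticity = (-7/10000) · (100 / (7/100)) = -1

Interpretation: for a small percentage change in X, the percentage change in Y is approximately -1.00 times as large.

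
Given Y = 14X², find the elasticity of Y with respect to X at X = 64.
Elasticity = 2

Elasticity = (dY/dX) · (X/Y)

dY/dX = 28·X
At X = 64: dY/dX = 1792, Y = 57344

Elasticity = 1792 · (64 / 57344) = 2

Interpretation: for a small percentage change in X, the percentage change in Y is approximately 2.00 times as large.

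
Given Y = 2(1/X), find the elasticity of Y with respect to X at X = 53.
Elasticity = -1

Elasticity = (dY/dX) · (X/Y)

dY/dX = -2/X²
At X = 53: dY/dX = -2/2809, Y = 2/53

Elasticity = (-2/2809) · (53 / (2/53)) = -1

Interpretation: for a small percentage change in X, the percentage change in Y is approximately -1.00 times as large.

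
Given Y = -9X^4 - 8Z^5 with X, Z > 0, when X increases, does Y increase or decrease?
Y decreases

Taking the partial derivative:
∂Y/∂X = -36X^3

∂Y/∂X = -36X^3 < 0 (assuming positive values)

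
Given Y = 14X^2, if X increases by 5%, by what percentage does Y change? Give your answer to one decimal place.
10.3%

For Y = 14X^2:
If X → X(1 + 0.05)
Then Y → Y · (1 + 0.05)^2
     = Y · 1.1025

Percentage change = ((1 + 0.05)^2 − 1) × 100% ≈ 10.3%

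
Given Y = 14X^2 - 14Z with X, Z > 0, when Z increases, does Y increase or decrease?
Y decreases

Taking the partial derivative:
∂Y/∂Z = -14

∂Y/∂Z = -14 < 0 (assuming positive values)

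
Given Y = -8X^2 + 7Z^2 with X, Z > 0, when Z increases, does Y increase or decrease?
Y increases

Taking the partial derivative:
∂Y/∂Z = 14Z

∂Y/∂Z = 14Z > 0 (assuming positive values)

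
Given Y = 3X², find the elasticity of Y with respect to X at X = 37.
Elasticity = 2

Elasticity = (dY/dX) · (X/Y)

dY/dX = 6·X
At X = 37: dY/dX = 222, Y = 4107

Elasticity = 222 · (37 / 4107) = 2

Interpretation: for a small percentage change in X, the percentage change in Y is approximately 2.00 times as large.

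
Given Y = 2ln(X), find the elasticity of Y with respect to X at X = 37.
Elasticity = 1/ln(37) ≈ 0.2769

Elasticity = (dY/dX) · (X/Y)

dY/dX = 2/X
At X = 37: dY/dX = 2/37, Y = 2·ln(37)

Elasticity = (2/37) · (37 / (2·ln(37))) = 1/ln(37) ≈ 0.2769

Interpretation: for a small percentage change in X, the percentage change in Y is approximately 0.28 times as large.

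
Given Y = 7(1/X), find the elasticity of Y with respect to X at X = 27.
Elasticity = -1

Elasticity = (dY/dX) · (X/Y)

dY/dX = -7/X²
At X = 27: dY/dX = -7/729, Y = 7/27

Elasticity = (-7/729) · (27 / (7/27)) = -1

Interpretation: for a small percentage change in X, the percentage change in Y is approximately -1.00 times as large.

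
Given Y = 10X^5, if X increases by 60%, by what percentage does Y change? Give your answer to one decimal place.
948.6%

For Y = 10X^5:
If X → X(1 + 0.6)
Then Y → Y · (1 + 0.6)^5
     ≈ Y · 10.4858

Percentage change = ((1 + 0.6)^5 − 1) × 100% ≈ 948.6%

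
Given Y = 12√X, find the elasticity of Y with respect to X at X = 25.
Elasticity = 1/2

Elasticity = (dY/dX) · (X/Y)

dY/dX = 6/√X
At X = 25: dY/dX = 6/5, Y = 60

Elasticity = (6/5) · (25 / 60) = 1/2

Interpretation: for a small percentage change in X, the percentage change in Y is approximately 0.50 times as large.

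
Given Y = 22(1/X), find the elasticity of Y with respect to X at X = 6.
Elasticity = -1

Elasticity = (dY/dX) · (X/Y)

dY/dX = -22/X²
At X = 6: dY/dX = -11/18, Y = 11/3

Elasticity = (-11/18) · (6 / (11/3)) = -1

Interpretation: for a small percentage change in X, the percentage change in Y is approximately -1.00 times as large.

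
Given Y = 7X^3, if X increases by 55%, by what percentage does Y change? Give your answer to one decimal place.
272.4%

For Y = 7X^3:
If X → X(1 + 0.55)
Then Y → Y · (1 + 0.55)^3
     ≈ Y · 3.7239

Percentage change = ((1 + 0.55)^3 − 1) × 100% ≈ 272.4%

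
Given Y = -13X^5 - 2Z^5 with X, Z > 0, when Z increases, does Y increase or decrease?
Y decreases

Taking the partial derivative:
∂Y/∂Z = -10Z^4

∂Y/∂Z = -10Z^4 < 0 (assuming positive values)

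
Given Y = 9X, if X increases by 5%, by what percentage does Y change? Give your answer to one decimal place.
5.0%

For Y = 9X:
If X → X(1 + 0.05)
Then Y → Y · (1 + 0.05)^1
     = Y · 1.0500

Percentage change = ((1 + 0.05)^1 − 1) × 100% = 5.0%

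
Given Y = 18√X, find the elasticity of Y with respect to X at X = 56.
Elasticity = 1/2

Elasticity = (dY/dX) · (X/Y)

dY/dX = 9/√X
At X = 56: dY/dX = 9·√14/28, Y = 36·√14

Elasticity = (9·√14/28) · (56 / (36·√14)) = 1/2

Interpretation: for a small percentage change in X, the percentage change in Y is approximately 0.50 times as large.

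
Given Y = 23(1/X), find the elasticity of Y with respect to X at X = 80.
Elasticity = -1

Elasticity = (dY/dX) · (X/Y)

dY/dX = -23/X²
At X = 80: dY/dX = -23/6400, Y = 23/80

Elasticity = (-23/6400) · (80 / (23/80)) = -1

Interpretation: for a small percentage change in X, the percentage change in Y is approximately -1.00 times as large.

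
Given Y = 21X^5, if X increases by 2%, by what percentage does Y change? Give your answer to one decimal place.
10.4%

For Y = 21X^5:
If X → X(1 + 0.02)
Then Y → Y · (1 + 0.02)^5
     ≈ Y · 1.1041

Percentage change = ((1 + 0.02)^5 − 1) × 100% ≈ 10.4%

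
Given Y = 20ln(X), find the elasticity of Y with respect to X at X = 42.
Elasticity = 1/ln(42) ≈ 0.2675

Elasticity = (dY/dX) · (X/Y)

dY/dX = 20/X
At X = 42: dY/dX = 10/21, Y = 20·ln(42)

Elasticity = (10/21) · (42 / (20·ln(42))) = 1/ln(42) ≈ 0.2675

Interpretation: for a small percentage change in X, the percentage change in Y is approximately 0.27 times as large.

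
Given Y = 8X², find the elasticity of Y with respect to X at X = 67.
Elasticity = 2

Elasticity = (dY/dX) · (X/Y)

dY/dX = 16·X
At X = 67: dY/dX = 1072, Y = 35912

Elasticity = 1072 · (67 / 35912) = 2

Interpretation: for a small percentage change in X, the percentage change in Y is approximately 2.00 times as large.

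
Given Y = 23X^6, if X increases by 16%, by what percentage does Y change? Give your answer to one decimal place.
143.6%

For Y = 23X^6:
If X → X(1 + 0.16)
Then Y → Y · (1 + 0.16)^6
     ≈ Y · 2.4364

Percentage change = ((1 + 0.16)^6 − 1) × 100% ≈ 143.6%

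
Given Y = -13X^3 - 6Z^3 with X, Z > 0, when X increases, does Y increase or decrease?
Y decreases

Taking the partial derivative:
∂Y/∂X = -39X^2

∂Y/∂X = -39X^2 < 0 (assuming positive values)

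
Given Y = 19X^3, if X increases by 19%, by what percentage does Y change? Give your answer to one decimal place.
68.5%

For Y = 19X^3:
If X → X(1 + 0.19)
Then Y → Y · (1 + 0.19)^3
     ≈ Y · 1.6852

Percentage change = ((1 + 0.19)^3 − 1) × 100% ≈ 68.5%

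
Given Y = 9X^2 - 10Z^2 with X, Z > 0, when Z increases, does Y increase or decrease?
Y decreases

Taking the partial derivative:
∂Y/∂Z = -20Z

∂Y/∂Z = -20Z < 0 (assuming positive values)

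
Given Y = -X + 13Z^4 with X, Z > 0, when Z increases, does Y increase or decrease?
Y increases

Taking the partial derivative:
∂Y/∂Z = 52Z^3

∂Y/∂Z = 52Z^3 > 0 (assuming positive values)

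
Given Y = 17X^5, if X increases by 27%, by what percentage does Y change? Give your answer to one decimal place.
230.4%

For Y = 17X^5:
If X → X(1 + 0.27)
Then Y → Y · (1 + 0.27)^5
     ≈ Y · 3.3038

Percentage change = ((1 + 0.27)^5 − 1) × 100% ≈ 230.4%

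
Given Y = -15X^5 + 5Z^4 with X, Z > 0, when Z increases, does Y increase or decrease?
Y increases

Taking the partial derivative:
∂Y/∂Z = 20Z^3

∂Y/∂Z = 20Z^3 > 0 (assuming positive values)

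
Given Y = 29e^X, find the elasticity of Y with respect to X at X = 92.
Elasticity = 92

Elasticity = (dY/dX) · (X/Y)

dY/dX = 29·e^X
At X = 92: dY/dX = 29·e^92, Y = 29·e^92

Elasticity = (29·e^92) · (92 / (29·e^92)) = 92

Interpretation: for a small percentage change in X, the percentage change in Y is approximately 92.00 times as large.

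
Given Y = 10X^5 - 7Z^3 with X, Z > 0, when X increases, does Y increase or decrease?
Y increases

Taking the partial derivative:
∂Y/∂X = 50X^4

∂Y/∂X = 50X^4 > 0 (assuming positive values)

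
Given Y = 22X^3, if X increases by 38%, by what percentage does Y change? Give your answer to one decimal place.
162.8%

For Y = 22X^3:
If X → X(1 + 0.38)
Then Y → Y · (1 + 0.38)^3
     ≈ Y · 2.6281

Percentage change = ((1 + 0.38)^3 − 1) × 100% ≈ 162.8%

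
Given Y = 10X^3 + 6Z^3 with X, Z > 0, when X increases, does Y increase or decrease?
Y increases

Taking the partial derivative:
∂Y/∂X = 30X^2

∂Y/∂X = 30X^2 > 0 (assuming positive values)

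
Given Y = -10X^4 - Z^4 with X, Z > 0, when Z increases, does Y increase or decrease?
Y decreases

Taking the partial derivative:
∂Y/∂Z = -4Z^3

∂Y/∂Z = -4Z^3 < 0 (assuming positive values)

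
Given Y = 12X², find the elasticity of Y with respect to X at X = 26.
Elasticity = 2

Elasticity = (dY/dX) · (X/Y)

dY/dX = 24·X
At X = 26: dY/dX = 624, Y = 8112

Elasticity = 624 · (26 / 8112) = 2

Interpretation: for a small percentage change in X, the percentage change in Y is approximately 2.00 times as large.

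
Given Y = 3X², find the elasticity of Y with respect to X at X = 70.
Elasticity = 2

Elasticity = (dY/dX) · (X/Y)

dY/dX = 6·X
At X = 70: dY/dX = 420, Y = 14700

Elasticity = 420 · (70 / 14700) = 2

Interpretation: for a small percentage change in X, the percentage change in Y is approximately 2.00 times as large.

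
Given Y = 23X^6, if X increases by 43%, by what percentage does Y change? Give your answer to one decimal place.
755.1%

For Y = 23X^6:
If X → X(1 + 0.43)
Then Y → Y · (1 + 0.43)^6
     ≈ Y · 8.5510

Percentage change = ((1 + 0.43)^6 − 1) × 100% ≈ 755.1%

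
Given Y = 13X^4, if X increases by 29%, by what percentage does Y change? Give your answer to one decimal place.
176.9%

For Y = 13X^4:
If X → X(1 + 0.29)
Then Y → Y · (1 + 0.29)^4
     ≈ Y · 2.7692

Percentage change = ((1 + 0.29)^4 − 1) × 100% ≈ 176.9%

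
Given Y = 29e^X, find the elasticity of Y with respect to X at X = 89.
Elasticity = 89

Elasticity = (dY/dX) · (X/Y)

dY/dX = 29·e^X
At X = 89: dY/dX = 29·e^89, Y = 29·e^89

Elasticity = (29·e^89) · (89 / (29·e^89)) = 89

Interpretation: for a small percentage change in X, the percentage change in Y is approximately 89.00 times as large.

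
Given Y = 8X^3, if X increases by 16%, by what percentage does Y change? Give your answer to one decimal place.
56.1%

For Y = 8X^3:
If X → X(1 + 0.16)
Then Y → Y · (1 + 0.16)^3
     ≈ Y · 1.5609

Percentage change = ((1 + 0.16)^3 − 1) × 100% ≈ 56.1%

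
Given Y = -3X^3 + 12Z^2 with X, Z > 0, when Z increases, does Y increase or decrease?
Y increases

Taking the partial derivative:
∂Y/∂Z = 24Z

∂Y/∂Z = 24Z > 0 (assuming positive values)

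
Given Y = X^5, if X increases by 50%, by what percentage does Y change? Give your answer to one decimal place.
659.4%

For Y = X^5:
If X → X(1 + 0.5)
Then Y → Y · (1 + 0.5)^5
     ≈ Y · 7.5938

Percentage change = ((1 + 0.5)^5 − 1) × 100% ≈ 659.4%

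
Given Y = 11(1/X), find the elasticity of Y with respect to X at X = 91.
Elasticity = -1

Elasticity = (dY/dX) · (X/Y)

dY/dX = -11/X²
At X = 91: dY/dX = -11/8281, Y = 11/91

Elasticity = (-11/8281) · (91 / (11/91)) = -1

Interpretation: for a small percentage change in X, the percentage change in Y is approximately -1.00 times as large.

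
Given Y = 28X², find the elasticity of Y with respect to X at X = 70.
Elasticity = 2

Elasticity = (dY/dX) · (X/Y)

dY/dX = 56·X
At X = 70: dY/dX = 3920, Y = 137200

Elasticity = 3920 · (70 / 137200) = 2

Interpretation: for a small percentage change in X, the percentage change in Y is approximately 2.00 times as large.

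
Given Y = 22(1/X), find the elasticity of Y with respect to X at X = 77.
Elasticity = -1

Elasticity = (dY/dX) · (X/Y)

dY/dX = -22/X²
At X = 77: dY/dX = -2/539, Y = 2/7

Elasticity = (-2/539) · (77 / (2/7)) = -1

Interpretation: for a small percentage change in X, the percentage change in Y is approximately -1.00 times as large.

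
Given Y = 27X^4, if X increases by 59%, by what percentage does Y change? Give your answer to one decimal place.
539.1%

For Y = 27X^4:
If X → X(1 + 0.59)
Then Y → Y · (1 + 0.59)^4
     ≈ Y · 6.3913

Percentage change = ((1 + 0.59)^4 − 1) × 100% ≈ 539.1%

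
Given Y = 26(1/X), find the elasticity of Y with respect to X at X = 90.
Elasticity = -1

Elasticity = (dY/dX) · (X/Y)

dY/dX = -26/X²
At X = 90: dY/dX = -13/4050, Y = 13/45

Elasticity = (-13/4050) · (90 / (13/45)) = -1

Interpretation: for a small percentage change in X, the percentage change in Y is approximately -1.00 times as large.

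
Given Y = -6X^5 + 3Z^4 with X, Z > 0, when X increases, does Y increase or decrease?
Y decreases

Taking the partial derivative:
∂Y/∂X = -30X^4

∂Y/∂X = -30X^4 < 0 (assuming positive values)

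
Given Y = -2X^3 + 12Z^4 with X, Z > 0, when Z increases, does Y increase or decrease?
Y increases

Taking the partial derivative:
∂Y/∂Z = 48Z^3

∂Y/∂Z = 48Z^3 > 0 (assuming positive values)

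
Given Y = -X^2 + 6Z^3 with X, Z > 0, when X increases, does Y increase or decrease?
Y decreases

Taking the partial derivative:
∂Y/∂X = -2X

∂Y/∂X = -2X < 0 (assuming positive values)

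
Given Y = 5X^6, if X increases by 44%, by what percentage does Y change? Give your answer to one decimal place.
791.6%

For Y = 5X^6:
If X → X(1 + 0.44)
Then Y → Y · (1 + 0.44)^6
     ≈ Y · 8.9161

Percentage change = ((1 + 0.44)^6 − 1) × 100% ≈ 791.6%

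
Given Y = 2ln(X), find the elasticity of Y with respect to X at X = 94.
Elasticity = 1/ln(94) ≈ 0.2201

Elasticity = (dY/dX) · (X/Y)

dY/dX = 2/X
At X = 94: dY/dX = 1/47, Y = 2·ln(94)

Elasticity = (1/47) · (94 / (2·ln(94))) = 1/ln(94) ≈ 0.2201

Interpretation: for a small percentage change in X, the percentage change in Y is approximately 0.22 times as large.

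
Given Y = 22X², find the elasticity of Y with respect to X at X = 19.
Elasticity = 2

Elasticity = (dY/dX) · (X/Y)

dY/dX = 44·X
At X = 19: dY/dX = 836, Y = 7942

Elasticity = 836 · (19 / 7942) = 2

Interpretation: for a small percentage change in X, the percentage change in Y is approximately 2.00 times as large.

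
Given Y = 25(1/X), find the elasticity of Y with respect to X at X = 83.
Elasticity = -1

Elasticity = (dY/dX) · (X/Y)

dY/dX = -25/X²
At X = 83: dY/dX = -25/6889, Y = 25/83

Elasticity = (-25/6889) · (83 / (25/83)) = -1

Interpretation: for a small percentage change in X, the percentage change in Y is approximately -1.00 times as large.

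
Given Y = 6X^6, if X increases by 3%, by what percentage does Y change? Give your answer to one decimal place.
19.4%

For Y = 6X^6:
If X → X(1 + 0.03)
Then Y → Y · (1 + 0.03)^6
     ≈ Y · 1.1941

Percentage change = ((1 + 0.03)^6 − 1) × 100% ≈ 19.4%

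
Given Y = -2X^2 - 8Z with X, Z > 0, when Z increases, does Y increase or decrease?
Y decreases

Taking the partial derivative:
∂Y/∂Z = -8

∂Y/∂Z = -8 < 0 (assuming positive values)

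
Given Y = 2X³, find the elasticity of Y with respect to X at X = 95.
Elasticity = 3

Elasticity = (dY/dX) · (X/Y)

dY/dX = 6·X²
At X = 95: dY/dX = 54150, Y = 1714750

Elasticity = 54150 · (95 / 1714750) = 3

Interpretation: for a small percentage change in X, the percentage change in Y is approximately 3.00 times as large.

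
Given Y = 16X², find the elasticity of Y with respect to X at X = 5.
Elasticity = 2

Elasticity = (dY/dX) · (X/Y)

dY/dX = 32·X
At X = 5: dY/dX = 160, Y = 400

Elasticity = 160 · (5 / 400) = 2

Interpretation: for a small percentage change in X, the percentage change in Y is approximately 2.00 times as large.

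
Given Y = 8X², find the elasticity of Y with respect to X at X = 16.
Elasticity = 2

Elasticity = (dY/dX) · (X/Y)

dY/dX = 16·X
At X = 16: dY/dX = 256, Y = 2048

Elasticity = 256 · (16 / 2048) = 2

Interpretation: for a small percentage change in X, the percentage change in Y is approximately 2.00 times as large.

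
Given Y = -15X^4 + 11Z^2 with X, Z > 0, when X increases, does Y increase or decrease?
Y decreases

Taking the partial derivative:
∂Y/∂X = -60X^3

∂Y/∂X = -60X^3 < 0 (assuming positive values)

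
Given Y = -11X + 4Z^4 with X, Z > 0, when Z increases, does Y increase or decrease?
Y increases

Taking the partial derivative:
∂Y/∂Z = 16Z^3

∂Y/∂Z = 16Z^3 > 0 (assuming positive values)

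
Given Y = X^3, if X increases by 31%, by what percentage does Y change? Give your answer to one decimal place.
124.8%

For Y = X^3:
If X → X(1 + 0.31)
Then Y → Y · (1 + 0.31)^3
     ≈ Y · 2.2481

Percentage change = ((1 + 0.31)^3 − 1) × 100% ≈ 124.8%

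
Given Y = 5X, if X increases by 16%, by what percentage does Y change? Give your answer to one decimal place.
16.0%

For Y = 5X:
If X → X(1 + 0.16)
Then Y → Y · (1 + 0.16)^1
     = Y · 1.1600

Percentage change = ((1 + 0.16)^1 − 1) × 100% = 16.0%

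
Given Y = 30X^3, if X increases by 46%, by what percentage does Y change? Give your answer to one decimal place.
211.2%

For Y = 30X^3:
If X → X(1 + 0.46)
Then Y → Y · (1 + 0.46)^3
     ≈ Y · 3.1121

Percentage change = ((1 + 0.46)^3 − 1) × 100% ≈ 211.2%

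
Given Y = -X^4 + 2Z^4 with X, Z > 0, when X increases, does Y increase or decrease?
Y decreases

Taking the partial derivative:
∂Y/∂X = -4X^3

∂Y/∂X = -4X^3 < 0 (assuming positive values)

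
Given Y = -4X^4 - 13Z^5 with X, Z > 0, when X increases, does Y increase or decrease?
Y decreases

Taking the partial derivative:
∂Y/∂X = -16X^3

∂Y/∂X = -16X^3 < 0 (assuming positive values)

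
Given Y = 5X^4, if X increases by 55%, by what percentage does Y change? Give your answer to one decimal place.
477.2%

For Y = 5X^4:
If X → X(1 + 0.55)
Then Y → Y · (1 + 0.55)^4
     ≈ Y · 5.7720

Percentage change = ((1 + 0.55)^4 − 1) × 100% ≈ 477.2%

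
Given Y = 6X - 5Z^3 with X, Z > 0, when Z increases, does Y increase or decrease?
Y decreases

Taking the partial derivative:
∂Y/∂Z = -15Z^2

∂Y/∂Z = -15Z^2 < 0 (assuming positive values)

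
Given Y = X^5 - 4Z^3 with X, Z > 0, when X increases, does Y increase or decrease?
Y increases

Taking the partial derivative:
∂Y/∂X = 5X^4

∂Y/∂X = 5X^4 > 0 (assuming positive values)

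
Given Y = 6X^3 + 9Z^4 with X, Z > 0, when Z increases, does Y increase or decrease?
Y increases

Taking the partial derivative:
∂Y/∂Z = 36Z^3

∂Y/∂Z = 36Z^3 > 0 (assuming positive values)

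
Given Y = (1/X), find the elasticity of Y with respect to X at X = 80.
Elasticity = -1

Elasticity = (dY/dX) · (X/Y)

dY/dX = -1/X²
At X = 80: dY/dX = -1/6400, Y = 1/80

Elasticity = (-1/6400) · (80 / (1/80)) = -1

Interpretation: for a small percentage change in X, the percentage change in Y is approximately -1.00 times as large.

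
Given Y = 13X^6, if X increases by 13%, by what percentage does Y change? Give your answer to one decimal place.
108.2%

For Y = 13X^6:
If X → X(1 + 0.13)
Then Y → Y · (1 + 0.13)^6
     ≈ Y · 2.0820

Percentage change = ((1 + 0.13)^6 − 1) × 100% ≈ 108.2%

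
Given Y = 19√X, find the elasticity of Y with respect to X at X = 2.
Elasticity = 1/2

Elasticity = (dY/dX) · (X/Y)

dY/dX = 19/(2·√X)
At X = 2: dY/dX = 19·√2/4, Y = 19·√2

Elasticity = (19·√2/4) · (2 / (19·√2)) = 1/2

Interpretation: for a small percentage change in X, the percentage change in Y is approximately 0.50 times as large.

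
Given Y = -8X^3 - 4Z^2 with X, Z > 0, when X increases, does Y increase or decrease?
Y decreases

Taking the partial derivative:
∂Y/∂X = -24X^2

∂Y/∂X = -24X^2 < 0 (assuming positive values)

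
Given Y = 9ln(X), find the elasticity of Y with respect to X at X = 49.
Elasticity = 1/ln(49) ≈ 0.2569

Elasticity = (dY/dX) · (X/Y)

dY/dX = 9/X
At X = 49: dY/dX = 9/49, Y = 9·ln(49)

Elasticity = (9/49) · (49 / (9·ln(49))) = 1/ln(49) ≈ 0.2569

Interpretation: for a small percentage change in X, the percentage change in Y is approximately 0.26 times as large.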